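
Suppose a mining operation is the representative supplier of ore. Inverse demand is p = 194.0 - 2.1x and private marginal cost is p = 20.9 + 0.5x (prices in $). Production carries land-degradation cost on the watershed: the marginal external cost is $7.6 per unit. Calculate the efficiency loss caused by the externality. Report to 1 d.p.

Market equilibrium (private): 20.9 + 0.5x = 194.0 - 2.1x → x_m = 66.5769.
Social marginal cost = private MC + MEC = 28.5 + 0.5x.
Set SMC = demand: 28.5 + 0.5x = 194.0 - 2.1x → x* = 63.6538.
The loss is the area between SMC and demand from x* to x_m; with linear curves that's a triangle of height MEC(x_m).
DWL = ½ × 2.9231 × 7.6000 = 11.1078.

DWL = $11.1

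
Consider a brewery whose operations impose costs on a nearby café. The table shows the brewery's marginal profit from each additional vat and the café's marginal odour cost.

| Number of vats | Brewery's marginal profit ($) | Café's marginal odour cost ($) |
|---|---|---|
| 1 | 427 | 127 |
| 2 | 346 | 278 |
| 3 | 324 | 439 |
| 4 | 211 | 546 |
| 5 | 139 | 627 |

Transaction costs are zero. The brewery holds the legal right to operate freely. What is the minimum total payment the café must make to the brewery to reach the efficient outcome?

Left alone the brewery would choose level 5 (marginal profit stays positive).
Efficient level: k* = 2 (marginal profit ≥ marginal odour cost through 2).
The café must at least cover the brewery's forgone profit from cutting 5→2: 324 + 211 + 139 = 674.

$674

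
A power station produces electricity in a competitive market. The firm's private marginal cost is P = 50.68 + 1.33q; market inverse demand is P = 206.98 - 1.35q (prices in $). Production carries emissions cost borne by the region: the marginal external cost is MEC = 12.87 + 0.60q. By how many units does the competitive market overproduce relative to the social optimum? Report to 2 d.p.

Market equilibrium (private): 50.68 + 1.33q = 206.98 - 1.35q → q_m = 58.3209.
Social marginal cost = private MC + MEC = 63.55 + 1.93q.
Set SMC = demand: 63.55 + 1.93q = 206.98 - 1.35q → q* = 43.7287.
Gap = |58.3209 − 43.7287| = 14.5922.

14.59 units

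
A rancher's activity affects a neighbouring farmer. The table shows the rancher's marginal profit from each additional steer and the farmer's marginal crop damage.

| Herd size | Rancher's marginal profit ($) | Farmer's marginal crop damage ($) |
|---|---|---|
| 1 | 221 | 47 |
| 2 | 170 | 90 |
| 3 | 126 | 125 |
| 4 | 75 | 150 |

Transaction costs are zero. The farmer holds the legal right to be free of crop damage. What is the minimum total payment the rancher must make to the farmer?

Efficient level: marginal profit ≥ marginal crop damage through level 3, so k* = 3.
With the farmer holding the right, the rancher must at least compensate total damage at k*: 47 + 90 + 125 = 262.

$262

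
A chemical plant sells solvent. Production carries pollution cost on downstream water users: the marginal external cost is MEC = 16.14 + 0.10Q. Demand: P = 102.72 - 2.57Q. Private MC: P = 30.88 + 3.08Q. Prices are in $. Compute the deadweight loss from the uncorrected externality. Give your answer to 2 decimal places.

Market equilibrium (private): 30.88 + 3.08Q = 102.72 - 2.57Q → Q_m = 12.7150.
Social marginal cost = private MC + MEC = 47.02 + 3.18Q.
Set SMC = demand: 47.02 + 3.18Q = 102.72 - 2.57Q → Q* = 9.6870.
Between Q* and Q_m the wedge SMC − demand runs linearly from 0 to MEC(Q_m), so the loss is a triangle.
DWL = ½ × 3.0280 × 17.4115 = 26.3610.

DWL = $26.36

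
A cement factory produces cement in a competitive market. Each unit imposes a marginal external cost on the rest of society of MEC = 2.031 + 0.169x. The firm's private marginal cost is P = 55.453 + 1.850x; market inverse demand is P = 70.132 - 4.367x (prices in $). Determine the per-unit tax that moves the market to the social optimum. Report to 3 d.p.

tax = $2.366 per unit

Social marginal cost = private MC + MEC = 57.484 + 2.019x.
Set SMC = demand: 57.484 + 2.019x = 70.132 - 4.367x → x* = 1.9806.
The Pigouvian tax equals MEC at x*: 2.031 + 0.169×1.9806 = 2.3657.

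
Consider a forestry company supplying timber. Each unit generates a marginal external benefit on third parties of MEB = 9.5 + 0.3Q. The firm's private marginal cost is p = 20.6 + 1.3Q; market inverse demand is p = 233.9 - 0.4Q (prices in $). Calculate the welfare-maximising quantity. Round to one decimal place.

Social marginal cost = private MC − MEB = 11.1 + Q.
Set SMC = demand: 11.1 + Q = 233.9 - 0.4Q → Q* = 159.1429.

Q* = 159.1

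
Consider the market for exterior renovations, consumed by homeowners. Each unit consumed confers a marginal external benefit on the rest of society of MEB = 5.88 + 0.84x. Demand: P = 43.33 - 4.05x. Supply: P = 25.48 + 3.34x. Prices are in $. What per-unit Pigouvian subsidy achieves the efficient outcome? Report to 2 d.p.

subsidy = $8.92 per unit

Social marginal benefit = demand + MEB = 49.21 - 3.21x.
Set SMB = MC: 49.21 - 3.21x = 25.48 + 3.34x → x* = 3.6229.
The Pigouvian subsidy equals MEB at x*: 5.88 + 0.84×3.6229 = 8.9232.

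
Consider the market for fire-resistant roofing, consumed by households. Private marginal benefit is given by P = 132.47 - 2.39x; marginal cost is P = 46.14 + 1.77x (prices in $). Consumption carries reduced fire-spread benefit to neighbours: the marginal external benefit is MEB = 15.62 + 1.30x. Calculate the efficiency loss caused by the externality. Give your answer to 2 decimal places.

DWL = $317.24

Market equilibrium (private): 46.14 + 1.77x = 132.47 - 2.39x → x_m = 20.7524.
Social marginal benefit = demand + MEB = 148.09 - 1.09x.
Set SMB = MC: 148.09 - 1.09x = 46.14 + 1.77x → x* = 35.6469.
Between x* and x_m the wedge SMB − MC runs linearly from 0 to MEB(x_m), so the loss is a triangle.
DWL = ½ × 14.8945 × 42.5981 = 317.2387.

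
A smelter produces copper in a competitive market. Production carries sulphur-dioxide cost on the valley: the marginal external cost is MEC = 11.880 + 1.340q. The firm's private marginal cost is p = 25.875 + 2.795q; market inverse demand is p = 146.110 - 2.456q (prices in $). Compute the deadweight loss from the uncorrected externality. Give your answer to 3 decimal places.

DWL = $137.429

Market equilibrium (private): 25.875 + 2.795q = 146.110 - 2.456q → q_m = 22.8975.
Social marginal cost = private MC + MEC = 37.755 + 4.135q.
Set SMC = demand: 37.755 + 4.135q = 146.110 - 2.456q → q* = 16.4398.
Between q* and q_m the wedge SMC − demand runs linearly from 0 to MEC(q_m), so the loss is a triangle.
DWL = ½ × 6.4577 × 42.5627 = 137.4286.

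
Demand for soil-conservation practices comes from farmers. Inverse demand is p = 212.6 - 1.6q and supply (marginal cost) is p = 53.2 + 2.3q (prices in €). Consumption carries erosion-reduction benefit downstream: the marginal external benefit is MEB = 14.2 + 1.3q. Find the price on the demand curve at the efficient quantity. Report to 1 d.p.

Social marginal benefit = demand + MEB = 226.8 - 0.3q.
Set SMB = MC: 226.8 - 0.3q = 53.2 + 2.3q → q* = 66.7692.
Consumer price on the demand curve at q*: 212.6 − 1.6×66.7692 = 105.7693.

P = €105.8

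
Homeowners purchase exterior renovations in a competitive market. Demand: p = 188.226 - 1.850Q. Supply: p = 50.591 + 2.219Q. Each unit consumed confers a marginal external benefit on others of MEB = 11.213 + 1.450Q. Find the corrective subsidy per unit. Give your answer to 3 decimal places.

Social marginal benefit = demand + MEB = 199.439 - 0.400Q.
Set SMB = MC: 199.439 - 0.400Q = 50.591 + 2.219Q → Q* = 56.8339.
The Pigouvian subsidy equals MEB at Q*: 11.213 + 1.450×56.8339 = 93.6222.

subsidy = 93.622 per unit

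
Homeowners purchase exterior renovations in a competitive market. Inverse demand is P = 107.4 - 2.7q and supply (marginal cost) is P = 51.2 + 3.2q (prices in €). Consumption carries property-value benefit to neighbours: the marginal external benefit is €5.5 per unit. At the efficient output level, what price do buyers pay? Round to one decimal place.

Social marginal benefit = demand + MEB = 112.9 - 2.7q.
Set SMB = MC: 112.9 - 2.7q = 51.2 + 3.2q → q* = 10.4576.
Consumer price on the demand curve at q*: 107.4 − 2.7×10.4576 = 79.1645.

P = €79.2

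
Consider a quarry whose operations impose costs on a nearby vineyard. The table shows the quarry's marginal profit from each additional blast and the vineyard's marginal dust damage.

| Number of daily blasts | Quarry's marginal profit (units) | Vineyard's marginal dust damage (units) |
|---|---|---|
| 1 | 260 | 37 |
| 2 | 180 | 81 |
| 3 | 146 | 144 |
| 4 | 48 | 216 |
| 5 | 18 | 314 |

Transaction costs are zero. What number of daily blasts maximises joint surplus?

3

Bargaining reaches the level where marginal profit last exceeds marginal dust damage.
That holds through level 3 (146 ≥ 144) but not at 4 (48 < 216).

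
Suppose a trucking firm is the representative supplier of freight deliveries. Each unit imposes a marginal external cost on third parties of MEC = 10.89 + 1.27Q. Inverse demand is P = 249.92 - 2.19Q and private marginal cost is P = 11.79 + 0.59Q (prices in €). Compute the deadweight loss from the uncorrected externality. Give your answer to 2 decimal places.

Market equilibrium (private): 11.79 + 0.59Q = 249.92 - 2.19Q → Q_m = 85.6583.
Social marginal cost = private MC + MEC = 22.68 + 1.86Q.
Set SMC = demand: 22.68 + 1.86Q = 249.92 - 2.19Q → Q* = 56.1086.
Height of the DWL triangle at Q_m is SMC(Q_m) − demand(Q_m) = MEC(Q_m) = 119.6760.
DWL = ½ × 29.5497 × 119.6760 = 1768.1949.

DWL = €1768.19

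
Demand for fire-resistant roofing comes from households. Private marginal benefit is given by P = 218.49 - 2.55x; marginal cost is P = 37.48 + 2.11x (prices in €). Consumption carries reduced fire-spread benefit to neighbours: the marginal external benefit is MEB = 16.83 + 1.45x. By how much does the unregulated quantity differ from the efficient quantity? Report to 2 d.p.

Market equilibrium (private): 37.48 + 2.11x = 218.49 - 2.55x → x_m = 38.8433.
Social marginal benefit = demand + MEB = 235.32 - 1.10x.
Set SMB = MC: 235.32 - 1.10x = 37.48 + 2.11x → x* = 61.6324.
Gap = |38.8433 − 61.6324| = 22.7891.

22.79 units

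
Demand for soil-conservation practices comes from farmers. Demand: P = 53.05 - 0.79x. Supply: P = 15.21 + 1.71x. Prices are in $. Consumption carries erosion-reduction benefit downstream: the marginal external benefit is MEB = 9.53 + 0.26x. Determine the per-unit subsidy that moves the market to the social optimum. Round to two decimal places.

subsidy = $15.03 per unit

Social marginal benefit = demand + MEB = 62.58 - 0.53x.
Set SMB = MC: 62.58 - 0.53x = 15.21 + 1.71x → x* = 21.1473.
The Pigouvian subsidy equals MEB at x*: 9.53 + 0.26×21.1473 = 15.0283.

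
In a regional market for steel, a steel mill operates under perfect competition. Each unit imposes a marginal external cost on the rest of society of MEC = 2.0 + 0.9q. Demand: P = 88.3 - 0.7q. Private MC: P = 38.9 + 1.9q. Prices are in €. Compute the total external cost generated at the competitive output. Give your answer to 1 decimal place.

€200.5

Market equilibrium (private): 38.9 + 1.9q = 88.3 - 0.7q → q_m = 19.0000.
Total external cost = ∫₀^{q_m} (2.0 + 0.9q) dq = 2.0×19.0000 + ½×0.9×19.0000² = 200.4500.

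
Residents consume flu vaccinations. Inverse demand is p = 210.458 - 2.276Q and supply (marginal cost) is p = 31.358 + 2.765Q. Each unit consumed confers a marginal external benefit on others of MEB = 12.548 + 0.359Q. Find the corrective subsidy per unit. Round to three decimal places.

Social marginal benefit = demand + MEB = 223.006 - 1.917Q.
Set SMB = MC: 223.006 - 1.917Q = 31.358 + 2.765Q → Q* = 40.9329.
The Pigouvian subsidy equals MEB at Q*: 12.548 + 0.359×40.9329 = 27.2429.

subsidy = 27.243 per unit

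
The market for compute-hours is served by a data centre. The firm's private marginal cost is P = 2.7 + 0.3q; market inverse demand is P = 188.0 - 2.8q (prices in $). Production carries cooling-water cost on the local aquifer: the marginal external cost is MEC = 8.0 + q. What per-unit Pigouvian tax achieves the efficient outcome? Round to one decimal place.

Social marginal cost = private MC + MEC = 10.7 + 1.3q.
Set SMC = demand: 10.7 + 1.3q = 188.0 - 2.8q → q* = 43.2439.
The Pigouvian tax equals MEC at q*: 8.0 + 1.0×43.2439 = 51.2439.

tax = $51.2 per unit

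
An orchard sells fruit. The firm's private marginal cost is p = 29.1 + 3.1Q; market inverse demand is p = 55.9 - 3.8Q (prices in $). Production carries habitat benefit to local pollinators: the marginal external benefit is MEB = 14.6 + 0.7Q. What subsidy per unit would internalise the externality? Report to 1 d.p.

subsidy = $19.3 per unit

Social marginal cost = private MC − MEB = 14.5 + 2.4Q.
Set SMC = demand: 14.5 + 2.4Q = 55.9 - 3.8Q → Q* = 6.6774.
The Pigouvian subsidy equals MEB at Q*: 14.6 + 0.7×6.6774 = 19.2742.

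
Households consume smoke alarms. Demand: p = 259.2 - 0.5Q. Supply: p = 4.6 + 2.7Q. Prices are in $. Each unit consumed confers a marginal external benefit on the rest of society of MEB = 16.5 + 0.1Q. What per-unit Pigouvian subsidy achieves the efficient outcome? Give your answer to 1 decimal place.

subsidy = $25.2 per unit

Social marginal benefit = demand + MEB = 275.7 - 0.4Q.
Set SMB = MC: 275.7 - 0.4Q = 4.6 + 2.7Q → Q* = 87.4516.
The Pigouvian subsidy equals MEB at Q*: 16.5 + 0.1×87.4516 = 25.2452.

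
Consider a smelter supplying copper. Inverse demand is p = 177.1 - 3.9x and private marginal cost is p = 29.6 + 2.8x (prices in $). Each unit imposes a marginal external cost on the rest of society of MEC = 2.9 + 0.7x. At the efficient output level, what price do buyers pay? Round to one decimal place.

P = $100.9

Social marginal cost = private MC + MEC = 32.5 + 3.5x.
Set SMC = demand: 32.5 + 3.5x = 177.1 - 3.9x → x* = 19.5405.
Consumer price on the demand curve at x*: 177.1 − 3.9×19.5405 = 100.8921.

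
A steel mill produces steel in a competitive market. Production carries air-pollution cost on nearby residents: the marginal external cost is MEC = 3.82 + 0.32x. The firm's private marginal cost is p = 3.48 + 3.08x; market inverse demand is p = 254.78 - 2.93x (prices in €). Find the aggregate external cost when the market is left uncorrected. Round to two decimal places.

€439.47

Market equilibrium (private): 3.48 + 3.08x = 254.78 - 2.93x → x_m = 41.8136.
Total external cost = ∫₀^{x_m} (3.82 + 0.32x) dx = 3.82×41.8136 + ½×0.32×41.8136² = 439.4683.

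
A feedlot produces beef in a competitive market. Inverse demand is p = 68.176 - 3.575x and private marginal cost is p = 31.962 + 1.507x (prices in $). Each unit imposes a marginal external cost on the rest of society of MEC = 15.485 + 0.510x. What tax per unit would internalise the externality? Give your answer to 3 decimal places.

tax = $17.376 per unit

Social marginal cost = private MC + MEC = 47.447 + 2.017x.
Set SMC = demand: 47.447 + 2.017x = 68.176 - 3.575x → x* = 3.7069.
The Pigouvian tax equals MEC at x*: 15.485 + 0.510×3.7069 = 17.3755.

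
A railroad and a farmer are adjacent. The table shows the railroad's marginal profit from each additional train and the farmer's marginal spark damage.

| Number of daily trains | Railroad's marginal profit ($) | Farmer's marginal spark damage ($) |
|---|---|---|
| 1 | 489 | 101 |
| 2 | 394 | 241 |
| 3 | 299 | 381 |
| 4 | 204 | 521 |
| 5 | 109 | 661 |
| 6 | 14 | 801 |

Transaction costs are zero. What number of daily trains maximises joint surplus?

Bargaining reaches the level where marginal profit last exceeds marginal spark damage.
That holds through level 2 (394 ≥ 241) but not at 3 (299 < 381).

2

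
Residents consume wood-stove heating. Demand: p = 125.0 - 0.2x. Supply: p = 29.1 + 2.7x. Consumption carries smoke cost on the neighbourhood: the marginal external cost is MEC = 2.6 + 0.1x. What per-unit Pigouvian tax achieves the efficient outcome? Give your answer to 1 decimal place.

Social marginal benefit = demand − MEC = 122.4 - 0.3x.
Set SMB = MC: 122.4 - 0.3x = 29.1 + 2.7x → x* = 31.1000.
The Pigouvian tax equals MEC at x*: 2.6 + 0.1×31.1000 = 5.7100.

tax = 5.7 per unit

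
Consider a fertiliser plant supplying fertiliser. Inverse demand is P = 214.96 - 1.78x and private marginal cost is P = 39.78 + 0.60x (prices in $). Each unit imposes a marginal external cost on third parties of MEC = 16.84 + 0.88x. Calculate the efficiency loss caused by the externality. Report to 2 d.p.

Market equilibrium (private): 39.78 + 0.60x = 214.96 - 1.78x → x_m = 73.6050.
Social marginal cost = private MC + MEC = 56.62 + 1.48x.
Set SMC = demand: 56.62 + 1.48x = 214.96 - 1.78x → x* = 48.5706.
Height of the DWL triangle at x_m is SMC(x_m) − demand(x_m) = MEC(x_m) = 81.6124.
DWL = ½ × 25.0344 × 81.6124 = 1021.5587.

DWL = $1021.56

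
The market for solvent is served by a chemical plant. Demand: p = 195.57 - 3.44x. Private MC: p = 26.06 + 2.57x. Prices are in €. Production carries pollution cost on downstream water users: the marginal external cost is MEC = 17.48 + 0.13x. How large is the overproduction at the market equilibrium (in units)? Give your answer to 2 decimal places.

Market equilibrium (private): 26.06 + 2.57x = 195.57 - 3.44x → x_m = 28.2047.
Social marginal cost = private MC + MEC = 43.54 + 2.70x.
Set SMC = demand: 43.54 + 2.70x = 195.57 - 3.44x → x* = 24.7606.
Gap = |28.2047 − 24.7606| = 3.4441.

3.44 units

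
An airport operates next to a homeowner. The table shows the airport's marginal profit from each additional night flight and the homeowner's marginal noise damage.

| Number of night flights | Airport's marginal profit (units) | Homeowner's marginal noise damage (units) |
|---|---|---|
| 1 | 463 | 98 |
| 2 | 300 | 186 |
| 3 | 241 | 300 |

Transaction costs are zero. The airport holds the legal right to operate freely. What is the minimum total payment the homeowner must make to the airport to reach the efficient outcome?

241

Left alone the airport would choose level 3 (marginal profit stays positive).
Efficient level: k* = 2 (marginal profit ≥ marginal noise damage through 2).
The homeowner must at least cover the airport's forgone profit from cutting 3→2: 241 = 241.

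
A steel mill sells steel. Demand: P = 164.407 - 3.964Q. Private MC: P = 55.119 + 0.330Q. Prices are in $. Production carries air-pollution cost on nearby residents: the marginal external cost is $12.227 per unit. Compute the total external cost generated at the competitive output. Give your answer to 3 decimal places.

Market equilibrium (private): 55.119 + 0.330Q = 164.407 - 3.964Q → Q_m = 25.4513.
Total external cost = MEC × Q_m = 12.227 × 25.4513 = 311.1930.

$311.193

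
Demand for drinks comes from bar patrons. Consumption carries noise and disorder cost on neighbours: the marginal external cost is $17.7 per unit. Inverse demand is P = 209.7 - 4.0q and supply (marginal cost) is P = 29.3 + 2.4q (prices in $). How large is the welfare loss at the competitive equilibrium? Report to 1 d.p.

DWL = $24.5

Market equilibrium (private): 29.3 + 2.4q = 209.7 - 4.0q → q_m = 28.1875.
Social marginal benefit = demand − MEC = 192.0 - 4.0q.
Set SMB = MC: 192.0 - 4.0q = 29.3 + 2.4q → q* = 25.4219.
Between q* and q_m the wedge MC − SMB runs linearly from 0 to MEC(q_m), so the loss is a triangle.
DWL = ½ × 2.7656 × 17.7000 = 24.4756.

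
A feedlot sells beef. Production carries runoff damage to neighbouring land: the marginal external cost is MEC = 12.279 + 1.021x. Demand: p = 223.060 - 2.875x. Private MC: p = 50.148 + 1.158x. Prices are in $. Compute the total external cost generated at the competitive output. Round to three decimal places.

Market equilibrium (private): 50.148 + 1.158x = 223.060 - 2.875x → x_m = 42.8743.
Total external cost = ∫₀^{x_m} (12.279 + 1.021x) dx = 12.279×42.8743 + ½×1.021×42.8743² = 1464.8575.

$1464.857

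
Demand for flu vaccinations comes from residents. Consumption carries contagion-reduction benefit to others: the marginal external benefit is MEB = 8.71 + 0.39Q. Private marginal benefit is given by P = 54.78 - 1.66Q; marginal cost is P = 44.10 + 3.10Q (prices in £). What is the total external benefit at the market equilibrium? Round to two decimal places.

Market equilibrium (private): 44.10 + 3.10Q = 54.78 - 1.66Q → Q_m = 2.2437.
Total external benefit = ∫₀^{Q_m} (8.71 + 0.39Q) dQ = 8.71×2.2437 + ½×0.39×2.2437² = 20.5243.

£20.52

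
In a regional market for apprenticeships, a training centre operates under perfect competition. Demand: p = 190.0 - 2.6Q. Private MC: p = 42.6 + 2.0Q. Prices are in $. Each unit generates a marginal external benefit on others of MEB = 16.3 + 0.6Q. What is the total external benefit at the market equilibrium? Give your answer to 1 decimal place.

Market equilibrium (private): 42.6 + 2.0Q = 190.0 - 2.6Q → Q_m = 32.0435.
Total external benefit = ∫₀^{Q_m} (16.3 + 0.6Q) dQ = 16.3×32.0435 + ½×0.6×32.0435² = 830.3448.

$830.3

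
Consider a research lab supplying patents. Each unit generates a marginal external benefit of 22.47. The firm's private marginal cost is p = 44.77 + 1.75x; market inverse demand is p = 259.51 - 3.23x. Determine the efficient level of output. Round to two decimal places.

Social marginal cost = private MC − MEB = 22.30 + 1.75x.
Set SMC = demand: 22.30 + 1.75x = 259.51 - 3.23x → x* = 47.6325.

x* = 47.63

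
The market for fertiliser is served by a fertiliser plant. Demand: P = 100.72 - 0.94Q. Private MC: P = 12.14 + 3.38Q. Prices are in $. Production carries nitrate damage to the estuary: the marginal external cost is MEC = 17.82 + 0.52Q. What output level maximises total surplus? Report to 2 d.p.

Social marginal cost = private MC + MEC = 29.96 + 3.90Q.
Set SMC = demand: 29.96 + 3.90Q = 100.72 - 0.94Q → Q* = 14.6198.

Q* = 14.62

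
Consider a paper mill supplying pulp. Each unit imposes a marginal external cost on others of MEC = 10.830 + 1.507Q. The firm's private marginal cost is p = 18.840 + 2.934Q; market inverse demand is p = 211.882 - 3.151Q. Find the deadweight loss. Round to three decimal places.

DWL = 226.453

Market equilibrium (private): 18.840 + 2.934Q = 211.882 - 3.151Q → Q_m = 31.7242.
Social marginal cost = private MC + MEC = 29.670 + 4.441Q.
Set SMC = demand: 29.670 + 4.441Q = 211.882 - 3.151Q → Q* = 24.0005.
The loss is the area between SMC and demand from Q* to Q_m; with linear curves that's a triangle of height MEC(Q_m).
DWL = ½ × 7.7237 × 58.6384 = 226.4527.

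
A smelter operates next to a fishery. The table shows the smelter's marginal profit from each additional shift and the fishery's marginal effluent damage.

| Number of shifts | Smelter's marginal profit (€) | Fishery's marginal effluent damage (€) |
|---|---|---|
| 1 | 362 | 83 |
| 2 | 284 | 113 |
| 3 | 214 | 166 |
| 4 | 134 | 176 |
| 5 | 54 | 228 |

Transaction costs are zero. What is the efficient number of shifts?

Bargaining reaches the level where marginal profit last exceeds marginal effluent damage.
That holds through level 3 (214 ≥ 166) but not at 4 (134 < 176).

3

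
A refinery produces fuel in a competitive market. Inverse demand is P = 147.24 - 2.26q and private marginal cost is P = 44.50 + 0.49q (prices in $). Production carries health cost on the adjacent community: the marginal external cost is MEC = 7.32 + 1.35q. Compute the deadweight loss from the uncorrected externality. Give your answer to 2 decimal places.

Market equilibrium (private): 44.50 + 0.49q = 147.24 - 2.26q → q_m = 37.3600.
Social marginal cost = private MC + MEC = 51.82 + 1.84q.
Set SMC = demand: 51.82 + 1.84q = 147.24 - 2.26q → q* = 23.2732.
Between q* and q_m the wedge SMC − demand runs linearly from 0 to MEC(q_m), so the loss is a triangle.
DWL = ½ × 14.0868 × 57.7560 = 406.7986.

DWL = $406.80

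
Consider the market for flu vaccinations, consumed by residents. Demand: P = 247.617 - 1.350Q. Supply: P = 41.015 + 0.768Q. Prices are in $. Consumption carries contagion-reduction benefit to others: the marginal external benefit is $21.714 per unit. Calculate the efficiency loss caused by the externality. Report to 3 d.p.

DWL = $111.307

Market equilibrium (private): 41.015 + 0.768Q = 247.617 - 1.350Q → Q_m = 97.5458.
Social marginal benefit = demand + MEB = 269.331 - 1.350Q.
Set SMB = MC: 269.331 - 1.350Q = 41.015 + 0.768Q → Q* = 107.7979.
Between Q* and Q_m the wedge SMB − MC runs linearly from 0 to MEB(Q_m), so the loss is a triangle.
DWL = ½ × 10.2521 × 21.7140 = 111.3070.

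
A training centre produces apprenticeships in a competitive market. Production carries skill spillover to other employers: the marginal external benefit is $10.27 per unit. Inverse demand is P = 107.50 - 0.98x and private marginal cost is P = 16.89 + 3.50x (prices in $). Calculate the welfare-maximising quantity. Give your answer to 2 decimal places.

Social marginal cost = private MC − MEB = 6.62 + 3.50x.
Set SMC = demand: 6.62 + 3.50x = 107.50 - 0.98x → x* = 22.5179.

x* = 22.52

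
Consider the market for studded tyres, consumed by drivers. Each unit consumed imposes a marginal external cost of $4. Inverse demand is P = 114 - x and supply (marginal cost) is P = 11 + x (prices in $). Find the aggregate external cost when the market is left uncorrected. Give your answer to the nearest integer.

$206

Market equilibrium (private): 11 + x = 114 - x → x_m = 51.5000.
Total external cost = MEC × x_m = 4 × 51.5000 = 206.0000.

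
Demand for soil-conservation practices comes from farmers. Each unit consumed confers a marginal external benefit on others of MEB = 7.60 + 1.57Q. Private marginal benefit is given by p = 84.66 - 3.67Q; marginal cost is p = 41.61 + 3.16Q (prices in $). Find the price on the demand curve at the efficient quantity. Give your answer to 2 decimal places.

Social marginal benefit = demand + MEB = 92.26 - 2.10Q.
Set SMB = MC: 92.26 - 2.10Q = 41.61 + 3.16Q → Q* = 9.6293.
Consumer price on the demand curve at Q*: 84.66 − 3.67×9.6293 = 49.3205.

P = $49.32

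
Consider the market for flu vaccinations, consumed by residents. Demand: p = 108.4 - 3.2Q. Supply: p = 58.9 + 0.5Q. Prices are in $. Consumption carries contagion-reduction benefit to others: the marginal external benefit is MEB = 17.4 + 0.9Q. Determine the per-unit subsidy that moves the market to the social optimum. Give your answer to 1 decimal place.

Social marginal benefit = demand + MEB = 125.8 - 2.3Q.
Set SMB = MC: 125.8 - 2.3Q = 58.9 + 0.5Q → Q* = 23.8929.
The Pigouvian subsidy equals MEB at Q*: 17.4 + 0.9×23.8929 = 38.9036.

subsidy = $38.9 per unit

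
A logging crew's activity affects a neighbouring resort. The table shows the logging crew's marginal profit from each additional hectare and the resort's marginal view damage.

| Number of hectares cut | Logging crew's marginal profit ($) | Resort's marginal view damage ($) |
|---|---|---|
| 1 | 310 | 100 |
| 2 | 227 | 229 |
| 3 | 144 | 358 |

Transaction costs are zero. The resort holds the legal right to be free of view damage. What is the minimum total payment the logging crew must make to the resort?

Efficient level: marginal profit ≥ marginal view damage through level 1, so k* = 1.
With the resort holding the right, the logging crew must at least compensate total damage at k*: 100 = 100.

$100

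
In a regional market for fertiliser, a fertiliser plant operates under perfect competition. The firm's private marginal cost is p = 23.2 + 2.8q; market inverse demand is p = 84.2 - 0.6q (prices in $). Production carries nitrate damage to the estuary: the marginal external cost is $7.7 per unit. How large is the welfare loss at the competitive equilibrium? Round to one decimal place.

Market equilibrium (private): 23.2 + 2.8q = 84.2 - 0.6q → q_m = 17.9412.
Social marginal cost = private MC + MEC = 30.9 + 2.8q.
Set SMC = demand: 30.9 + 2.8q = 84.2 - 0.6q → q* = 15.6765.
Between q* and q_m the wedge SMC − demand runs linearly from 0 to MEC(q_m), so the loss is a triangle.
DWL = ½ × 2.2647 × 7.7000 = 8.7191.

DWL = $8.7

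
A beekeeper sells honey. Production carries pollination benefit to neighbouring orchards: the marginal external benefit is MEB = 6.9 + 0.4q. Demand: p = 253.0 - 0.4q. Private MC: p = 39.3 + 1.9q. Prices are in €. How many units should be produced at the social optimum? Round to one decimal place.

q* = 116.1

Social marginal cost = private MC − MEB = 32.4 + 1.5q.
Set SMC = demand: 32.4 + 1.5q = 253.0 - 0.4q → q* = 116.1053.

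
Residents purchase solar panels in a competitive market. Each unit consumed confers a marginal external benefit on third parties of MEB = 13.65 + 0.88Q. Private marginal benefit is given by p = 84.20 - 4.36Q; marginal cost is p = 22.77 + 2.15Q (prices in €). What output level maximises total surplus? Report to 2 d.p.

Q* = 13.34

Social marginal benefit = demand + MEB = 97.85 - 3.48Q.
Set SMB = MC: 97.85 - 3.48Q = 22.77 + 2.15Q → Q* = 13.3357.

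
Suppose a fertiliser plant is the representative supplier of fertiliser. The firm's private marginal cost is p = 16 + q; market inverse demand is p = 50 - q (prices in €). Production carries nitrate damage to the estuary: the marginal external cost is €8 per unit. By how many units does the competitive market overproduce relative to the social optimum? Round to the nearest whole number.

4 units

Market equilibrium (private): 16 + q = 50 - q → q_m = 17.0000.
Social marginal cost = private MC + MEC = 24 + q.
Set SMC = demand: 24 + q = 50 - q → q* = 13.0000.
Gap = |17.0000 − 13.0000| = 4.0000.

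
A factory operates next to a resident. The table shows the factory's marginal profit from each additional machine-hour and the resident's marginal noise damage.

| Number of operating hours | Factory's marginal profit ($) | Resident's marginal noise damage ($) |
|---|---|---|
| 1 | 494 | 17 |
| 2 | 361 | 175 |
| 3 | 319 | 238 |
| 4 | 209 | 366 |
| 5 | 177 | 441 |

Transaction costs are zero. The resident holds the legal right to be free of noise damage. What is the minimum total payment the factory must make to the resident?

$430

Efficient level: marginal profit ≥ marginal noise damage through level 3, so k* = 3.
With the resident holding the right, the factory must at least compensate total damage at k*: 17 + 175 + 238 = 430.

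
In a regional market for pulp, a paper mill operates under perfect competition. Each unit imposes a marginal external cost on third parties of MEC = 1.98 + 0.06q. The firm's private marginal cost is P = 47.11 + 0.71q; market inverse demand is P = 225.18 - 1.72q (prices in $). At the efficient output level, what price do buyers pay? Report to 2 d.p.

P = $103.54

Social marginal cost = private MC + MEC = 49.09 + 0.77q.
Set SMC = demand: 49.09 + 0.77q = 225.18 - 1.72q → q* = 70.7189.
Consumer price on the demand curve at q*: 225.18 − 1.72×70.7189 = 103.5435.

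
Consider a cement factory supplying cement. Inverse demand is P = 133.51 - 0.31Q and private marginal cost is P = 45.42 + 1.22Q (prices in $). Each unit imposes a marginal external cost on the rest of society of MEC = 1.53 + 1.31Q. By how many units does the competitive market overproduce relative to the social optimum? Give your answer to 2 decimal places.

27.10 units

Market equilibrium (private): 45.42 + 1.22Q = 133.51 - 0.31Q → Q_m = 57.5752.
Social marginal cost = private MC + MEC = 46.95 + 2.53Q.
Set SMC = demand: 46.95 + 2.53Q = 133.51 - 0.31Q → Q* = 30.4789.
Gap = |57.5752 − 30.4789| = 27.0963.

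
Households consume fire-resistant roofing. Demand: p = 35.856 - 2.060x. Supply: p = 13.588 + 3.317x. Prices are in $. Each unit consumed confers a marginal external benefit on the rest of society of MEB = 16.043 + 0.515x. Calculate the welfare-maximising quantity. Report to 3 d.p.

x* = 7.880

Social marginal benefit = demand + MEB = 51.899 - 1.545x.
Set SMB = MC: 51.899 - 1.545x = 13.588 + 3.317x → x* = 7.8797.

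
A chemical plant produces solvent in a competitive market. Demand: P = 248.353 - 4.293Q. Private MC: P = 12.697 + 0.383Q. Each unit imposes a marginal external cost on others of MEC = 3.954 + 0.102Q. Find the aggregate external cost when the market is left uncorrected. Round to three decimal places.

328.802

Market equilibrium (private): 12.697 + 0.383Q = 248.353 - 4.293Q → Q_m = 50.3969.
Total external cost = ∫₀^{Q_m} (3.954 + 0.102Q) dQ = 3.954×50.3969 + ½×0.102×50.3969² = 328.8016.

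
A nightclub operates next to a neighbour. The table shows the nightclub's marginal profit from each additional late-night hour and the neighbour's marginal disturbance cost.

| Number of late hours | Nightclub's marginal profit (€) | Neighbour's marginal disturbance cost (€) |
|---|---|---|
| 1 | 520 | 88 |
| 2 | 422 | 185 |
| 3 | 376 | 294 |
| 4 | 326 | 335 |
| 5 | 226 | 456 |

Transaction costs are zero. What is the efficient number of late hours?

Bargaining reaches the level where marginal profit last exceeds marginal disturbance cost.
That holds through level 3 (376 ≥ 294) but not at 4 (326 < 335).

3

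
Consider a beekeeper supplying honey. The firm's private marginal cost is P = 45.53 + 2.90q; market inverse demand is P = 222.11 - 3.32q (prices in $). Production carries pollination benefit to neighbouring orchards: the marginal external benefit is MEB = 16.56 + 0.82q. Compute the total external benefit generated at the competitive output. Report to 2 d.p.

$800.56

Market equilibrium (private): 45.53 + 2.90q = 222.11 - 3.32q → q_m = 28.3891.
Total external benefit = ∫₀^{q_m} (16.56 + 0.82q) dq = 16.56×28.3891 + ½×0.82×28.3891² = 800.5593.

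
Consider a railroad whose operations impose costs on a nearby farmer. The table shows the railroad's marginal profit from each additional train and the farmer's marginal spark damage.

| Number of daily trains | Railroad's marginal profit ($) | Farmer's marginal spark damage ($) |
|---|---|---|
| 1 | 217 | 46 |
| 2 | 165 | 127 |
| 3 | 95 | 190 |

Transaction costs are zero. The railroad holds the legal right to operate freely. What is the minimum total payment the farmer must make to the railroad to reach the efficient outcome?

$95

Left alone the railroad would choose level 3 (marginal profit stays positive).
Efficient level: k* = 2 (marginal profit ≥ marginal spark damage through 2).
The farmer must at least cover the railroad's forgone profit from cutting 3→2: 95 = 95.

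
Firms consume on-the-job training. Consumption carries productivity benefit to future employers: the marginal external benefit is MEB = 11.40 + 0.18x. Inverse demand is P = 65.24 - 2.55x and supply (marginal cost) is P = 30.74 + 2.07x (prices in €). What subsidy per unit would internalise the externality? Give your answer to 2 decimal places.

Social marginal benefit = demand + MEB = 76.64 - 2.37x.
Set SMB = MC: 76.64 - 2.37x = 30.74 + 2.07x → x* = 10.3378.
The Pigouvian subsidy equals MEB at x*: 11.40 + 0.18×10.3378 = 13.2608.

subsidy = €13.26 per unit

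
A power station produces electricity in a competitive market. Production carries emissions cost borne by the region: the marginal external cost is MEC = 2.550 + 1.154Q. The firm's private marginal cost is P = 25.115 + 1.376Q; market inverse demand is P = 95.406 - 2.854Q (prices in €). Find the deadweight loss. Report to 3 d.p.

DWL = €43.837

Market equilibrium (private): 25.115 + 1.376Q = 95.406 - 2.854Q → Q_m = 16.6173.
Social marginal cost = private MC + MEC = 27.665 + 2.530Q.
Set SMC = demand: 27.665 + 2.530Q = 95.406 - 2.854Q → Q* = 12.5819.
Between Q* and Q_m the wedge SMC − demand runs linearly from 0 to MEC(Q_m), so the loss is a triangle.
DWL = ½ × 4.0354 × 21.7263 = 43.8372.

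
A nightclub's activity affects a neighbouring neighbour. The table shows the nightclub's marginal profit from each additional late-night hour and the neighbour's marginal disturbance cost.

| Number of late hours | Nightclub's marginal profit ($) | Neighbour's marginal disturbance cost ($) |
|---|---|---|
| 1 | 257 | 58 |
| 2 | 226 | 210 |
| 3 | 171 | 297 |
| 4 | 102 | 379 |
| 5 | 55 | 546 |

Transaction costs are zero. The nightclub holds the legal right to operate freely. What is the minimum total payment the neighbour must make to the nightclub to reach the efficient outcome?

Left alone the nightclub would choose level 5 (marginal profit stays positive).
Efficient level: k* = 2 (marginal profit ≥ marginal disturbance cost through 2).
The neighbour must at least cover the nightclub's forgone profit from cutting 5→2: 171 + 102 + 55 = 328.

$328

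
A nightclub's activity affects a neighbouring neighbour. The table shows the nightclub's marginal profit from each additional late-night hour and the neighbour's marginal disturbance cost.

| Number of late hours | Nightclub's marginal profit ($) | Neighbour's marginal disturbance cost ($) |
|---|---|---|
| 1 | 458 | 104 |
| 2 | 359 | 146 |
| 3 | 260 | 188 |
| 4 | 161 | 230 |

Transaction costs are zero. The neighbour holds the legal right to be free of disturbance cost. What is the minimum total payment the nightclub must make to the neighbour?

$438

Efficient level: marginal profit ≥ marginal disturbance cost through level 3, so k* = 3.
With the neighbour holding the right, the nightclub must at least compensate total damage at k*: 104 + 146 + 188 = 438.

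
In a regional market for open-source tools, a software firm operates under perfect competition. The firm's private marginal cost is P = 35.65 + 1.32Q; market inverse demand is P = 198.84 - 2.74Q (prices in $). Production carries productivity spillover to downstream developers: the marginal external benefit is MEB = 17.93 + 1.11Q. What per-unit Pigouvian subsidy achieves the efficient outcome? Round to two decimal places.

Social marginal cost = private MC − MEB = 17.72 + 0.21Q.
Set SMC = demand: 17.72 + 0.21Q = 198.84 - 2.74Q → Q* = 61.3966.
The Pigouvian subsidy equals MEB at Q*: 17.93 + 1.11×61.3966 = 86.0802.

subsidy = $86.08 per unit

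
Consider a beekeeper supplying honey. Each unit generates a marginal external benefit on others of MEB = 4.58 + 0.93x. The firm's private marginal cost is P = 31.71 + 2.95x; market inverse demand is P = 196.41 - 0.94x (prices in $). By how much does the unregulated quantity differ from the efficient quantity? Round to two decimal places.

14.85 units

Market equilibrium (private): 31.71 + 2.95x = 196.41 - 0.94x → x_m = 42.3393.
Social marginal cost = private MC − MEB = 27.13 + 2.02x.
Set SMC = demand: 27.13 + 2.02x = 196.41 - 0.94x → x* = 57.1892.
Gap = |42.3393 − 57.1892| = 14.8499.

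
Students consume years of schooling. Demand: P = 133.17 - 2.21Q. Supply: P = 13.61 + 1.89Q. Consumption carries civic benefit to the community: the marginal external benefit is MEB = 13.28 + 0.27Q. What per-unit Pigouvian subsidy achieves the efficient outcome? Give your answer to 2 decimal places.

Social marginal benefit = demand + MEB = 146.45 - 1.94Q.
Set SMB = MC: 146.45 - 1.94Q = 13.61 + 1.89Q → Q* = 34.6841.
The Pigouvian subsidy equals MEB at Q*: 13.28 + 0.27×34.6841 = 22.6447.

subsidy = 22.64 per unit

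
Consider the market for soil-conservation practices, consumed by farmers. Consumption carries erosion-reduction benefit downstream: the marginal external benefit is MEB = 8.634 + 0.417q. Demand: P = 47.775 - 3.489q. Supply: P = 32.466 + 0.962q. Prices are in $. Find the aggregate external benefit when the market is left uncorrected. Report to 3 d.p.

Market equilibrium (private): 32.466 + 0.962q = 47.775 - 3.489q → q_m = 3.4395.
Total external benefit = ∫₀^{q_m} (8.634 + 0.417q) dq = 8.634×3.4395 + ½×0.417×3.4395² = 32.1632.

$32.163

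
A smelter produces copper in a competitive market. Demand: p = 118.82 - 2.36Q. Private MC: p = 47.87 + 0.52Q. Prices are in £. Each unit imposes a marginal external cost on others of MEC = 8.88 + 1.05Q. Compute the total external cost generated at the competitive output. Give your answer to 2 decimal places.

£537.39

Market equilibrium (private): 47.87 + 0.52Q = 118.82 - 2.36Q → Q_m = 24.6354.
Total external cost = ∫₀^{Q_m} (8.88 + 1.05Q) dQ = 8.88×24.6354 + ½×1.05×24.6354² = 537.3864.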